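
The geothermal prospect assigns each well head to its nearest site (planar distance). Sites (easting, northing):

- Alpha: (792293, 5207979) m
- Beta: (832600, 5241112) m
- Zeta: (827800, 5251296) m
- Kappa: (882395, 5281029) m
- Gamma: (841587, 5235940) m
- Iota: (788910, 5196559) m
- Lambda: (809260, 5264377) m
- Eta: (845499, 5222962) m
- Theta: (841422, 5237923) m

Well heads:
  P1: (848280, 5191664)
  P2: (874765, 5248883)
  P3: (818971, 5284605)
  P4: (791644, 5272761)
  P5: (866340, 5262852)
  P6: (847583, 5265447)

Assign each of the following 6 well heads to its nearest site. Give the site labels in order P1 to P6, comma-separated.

P1 → Eta (d²=987298765.00)
P2 → Kappa (d²=1091582216.00)
P3 → Lambda (d²=503475505.00)
P4 → Lambda (d²=380614912.00)
P5 → Kappa (d²=588166354.00)
P6 → Zeta (d²=591617890.00)

Eta, Kappa, Lambda, Lambda, Kappa, Zeta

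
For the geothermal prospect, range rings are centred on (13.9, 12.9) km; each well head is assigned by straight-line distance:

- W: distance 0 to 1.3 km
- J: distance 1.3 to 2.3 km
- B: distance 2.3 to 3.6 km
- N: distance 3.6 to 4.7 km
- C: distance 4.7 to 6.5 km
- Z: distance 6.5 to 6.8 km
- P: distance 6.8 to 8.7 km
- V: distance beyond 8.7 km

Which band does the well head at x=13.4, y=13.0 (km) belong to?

W

Distance = √((13.4−13.9)² + (13.0−12.9)²) = √(0.250 + 0.010) = 0.510 km.
0 ≤ 0.510 < 1.3 → W.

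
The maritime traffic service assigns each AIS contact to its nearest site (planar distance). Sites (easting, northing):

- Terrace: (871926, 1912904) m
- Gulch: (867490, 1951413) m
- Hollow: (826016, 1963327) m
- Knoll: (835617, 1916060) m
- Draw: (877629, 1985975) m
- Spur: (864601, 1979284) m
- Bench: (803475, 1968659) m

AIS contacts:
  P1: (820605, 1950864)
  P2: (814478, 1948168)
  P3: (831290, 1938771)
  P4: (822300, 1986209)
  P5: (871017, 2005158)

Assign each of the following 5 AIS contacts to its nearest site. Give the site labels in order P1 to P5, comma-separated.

Hollow, Hollow, Knoll, Hollow, Draw

P1 → Hollow (d²=184605290.00)
P2 → Hollow (d²=362920725.00)
P3 → Knoll (d²=534512450.00)
P4 → Hollow (d²=537394580.00)
P5 → Draw (d²=411706033.00)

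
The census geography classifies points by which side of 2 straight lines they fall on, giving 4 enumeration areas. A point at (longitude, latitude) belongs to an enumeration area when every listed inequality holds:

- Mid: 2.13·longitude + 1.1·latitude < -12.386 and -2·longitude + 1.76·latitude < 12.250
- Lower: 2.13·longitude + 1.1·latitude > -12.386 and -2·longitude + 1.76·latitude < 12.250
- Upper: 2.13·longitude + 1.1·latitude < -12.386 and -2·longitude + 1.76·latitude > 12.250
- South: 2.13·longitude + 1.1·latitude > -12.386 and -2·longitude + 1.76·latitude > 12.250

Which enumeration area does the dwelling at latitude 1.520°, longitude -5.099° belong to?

South

2.13·-5.099 + 1.1·1.520 = -9.189, which is > -12.386
-2·-5.099 + 1.76·1.520 = 12.873, which is > 12.250
This sign pattern matches South.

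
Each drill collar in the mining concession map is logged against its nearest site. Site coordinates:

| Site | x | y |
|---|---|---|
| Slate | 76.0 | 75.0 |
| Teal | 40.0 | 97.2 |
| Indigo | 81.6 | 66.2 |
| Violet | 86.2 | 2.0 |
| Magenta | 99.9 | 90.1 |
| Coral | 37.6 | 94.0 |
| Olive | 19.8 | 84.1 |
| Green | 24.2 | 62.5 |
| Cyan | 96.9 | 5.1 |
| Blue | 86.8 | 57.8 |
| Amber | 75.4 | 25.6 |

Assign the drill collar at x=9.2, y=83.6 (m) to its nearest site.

Olive

Squared distances to each site:
Slate: 4536.200; Teal: 1133.600; Indigo: 5544.520; Violet: 12587.560; Magenta: 8268.740; Coral: 914.720; Olive: 112.610; Green: 670.210; Cyan: 13853.540; Blue: 6687.400; Amber: 7746.440.
Minimum at Olive.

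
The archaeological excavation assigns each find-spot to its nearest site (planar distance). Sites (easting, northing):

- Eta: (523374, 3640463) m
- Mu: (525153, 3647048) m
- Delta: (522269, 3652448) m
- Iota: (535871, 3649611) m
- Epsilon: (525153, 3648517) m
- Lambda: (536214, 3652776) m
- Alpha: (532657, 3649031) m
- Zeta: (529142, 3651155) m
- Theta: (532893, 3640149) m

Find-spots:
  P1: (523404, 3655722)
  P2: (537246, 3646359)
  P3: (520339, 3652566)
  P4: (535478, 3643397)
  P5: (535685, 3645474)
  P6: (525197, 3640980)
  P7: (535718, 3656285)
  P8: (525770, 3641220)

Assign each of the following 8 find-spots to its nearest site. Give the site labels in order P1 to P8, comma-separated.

Delta, Iota, Delta, Theta, Iota, Eta, Lambda, Eta

P1 → Delta (d²=12007301.00)
P2 → Iota (d²=12466129.00)
P3 → Delta (d²=3738824.00)
P4 → Theta (d²=17231729.00)
P5 → Iota (d²=17149365.00)
P6 → Eta (d²=3590618.00)
P7 → Lambda (d²=12559097.00)
P8 → Eta (d²=6313865.00)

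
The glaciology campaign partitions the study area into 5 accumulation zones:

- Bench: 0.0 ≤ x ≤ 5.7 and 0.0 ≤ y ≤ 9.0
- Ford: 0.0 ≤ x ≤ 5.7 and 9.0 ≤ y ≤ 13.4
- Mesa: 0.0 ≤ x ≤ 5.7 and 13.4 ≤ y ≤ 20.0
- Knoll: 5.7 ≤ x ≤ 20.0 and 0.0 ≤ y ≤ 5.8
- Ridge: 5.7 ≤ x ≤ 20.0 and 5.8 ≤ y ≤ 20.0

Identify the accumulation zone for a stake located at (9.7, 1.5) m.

Knoll

The point has x = 9.7 and y = 1.5.
Only Knoll satisfies 5.7 ≤ x ≤ 20.0 and 0.0 ≤ y ≤ 5.8.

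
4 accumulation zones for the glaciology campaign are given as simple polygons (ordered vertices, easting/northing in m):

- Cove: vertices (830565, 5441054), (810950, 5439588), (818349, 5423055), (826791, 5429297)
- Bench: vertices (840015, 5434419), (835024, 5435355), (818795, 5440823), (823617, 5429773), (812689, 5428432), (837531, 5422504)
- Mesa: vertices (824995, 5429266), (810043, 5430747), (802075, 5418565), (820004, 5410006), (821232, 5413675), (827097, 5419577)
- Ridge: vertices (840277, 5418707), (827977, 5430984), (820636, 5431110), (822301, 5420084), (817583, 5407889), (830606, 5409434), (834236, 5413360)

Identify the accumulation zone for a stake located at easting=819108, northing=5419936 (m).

Mesa

Cast a ray rightward from (819108, 5419936). For each polygon, the edges (by vertex number in listed order) whose endpoints lie on opposite sides of northing = 5419936, where each meets that height, and whether that is right or left of the point:
Cove: no edge straddles that height → 0 crossings.
Bench: no edge straddles that height → 0 crossings.
Mesa: 2–3 at easting≈802971.7 (left), 6–1 at easting≈827019.1 (right) → 1 crossing.
Ridge: 1–2 at easting≈839045.7 (right), 4–5 at easting≈822243.7 (right) → 2 crossings.
Only Mesa has an odd count, so the point is inside Mesa.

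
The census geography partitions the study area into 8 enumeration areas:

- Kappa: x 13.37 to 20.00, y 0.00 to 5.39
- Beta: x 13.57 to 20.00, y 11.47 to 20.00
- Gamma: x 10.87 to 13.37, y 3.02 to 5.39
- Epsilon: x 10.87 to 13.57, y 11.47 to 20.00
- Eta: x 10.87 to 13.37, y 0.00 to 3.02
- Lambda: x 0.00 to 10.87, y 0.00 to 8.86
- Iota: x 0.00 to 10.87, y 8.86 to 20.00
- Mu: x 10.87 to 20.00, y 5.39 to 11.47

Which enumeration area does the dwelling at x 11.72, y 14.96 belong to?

The point has x = 11.72 and y = 14.96.
Only Epsilon satisfies 10.87 ≤ x ≤ 13.57 and 11.47 ≤ y ≤ 20.00.

Epsilon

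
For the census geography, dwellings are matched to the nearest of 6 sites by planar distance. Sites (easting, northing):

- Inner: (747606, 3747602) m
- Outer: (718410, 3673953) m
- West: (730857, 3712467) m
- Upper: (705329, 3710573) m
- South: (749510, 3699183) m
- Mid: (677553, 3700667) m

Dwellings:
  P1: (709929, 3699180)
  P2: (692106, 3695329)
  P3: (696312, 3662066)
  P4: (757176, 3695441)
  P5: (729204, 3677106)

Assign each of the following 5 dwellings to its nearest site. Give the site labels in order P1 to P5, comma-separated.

P1 → Upper (d²=150960449.00)
P2 → Mid (d²=240284053.00)
P3 → Outer (d²=629622373.00)
P4 → South (d²=72770120.00)
P5 → Outer (d²=126451845.00)

Upper, Mid, Outer, South, Outer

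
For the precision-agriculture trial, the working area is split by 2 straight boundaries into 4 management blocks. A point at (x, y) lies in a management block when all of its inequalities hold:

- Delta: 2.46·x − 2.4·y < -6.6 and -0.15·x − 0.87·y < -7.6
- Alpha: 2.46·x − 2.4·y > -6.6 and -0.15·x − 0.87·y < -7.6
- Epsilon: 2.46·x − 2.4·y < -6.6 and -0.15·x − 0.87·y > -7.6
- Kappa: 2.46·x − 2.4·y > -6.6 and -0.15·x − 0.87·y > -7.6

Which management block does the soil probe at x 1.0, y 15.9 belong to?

Delta

2.46·1.0 − 2.4·15.9 = -35.700, which is < -6.6
-0.15·1.0 − 0.87·15.9 = -13.983, which is < -7.6
This sign pattern matches Delta.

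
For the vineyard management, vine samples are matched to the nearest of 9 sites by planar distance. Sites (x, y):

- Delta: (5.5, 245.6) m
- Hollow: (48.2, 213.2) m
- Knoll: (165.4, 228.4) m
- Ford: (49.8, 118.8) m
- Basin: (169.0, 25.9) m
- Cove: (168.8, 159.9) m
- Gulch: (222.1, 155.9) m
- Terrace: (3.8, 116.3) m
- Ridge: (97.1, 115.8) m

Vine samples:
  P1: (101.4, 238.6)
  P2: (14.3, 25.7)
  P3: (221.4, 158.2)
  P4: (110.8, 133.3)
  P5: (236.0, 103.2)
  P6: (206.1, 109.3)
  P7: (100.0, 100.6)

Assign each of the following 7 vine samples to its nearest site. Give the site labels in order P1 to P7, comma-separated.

P1 → Hollow (d²=3475.40)
P2 → Terrace (d²=8318.61)
P3 → Gulch (d²=5.78)
P4 → Ridge (d²=493.94)
P5 → Gulch (d²=2970.50)
P6 → Gulch (d²=2427.56)
P7 → Ridge (d²=239.45)

Hollow, Terrace, Gulch, Ridge, Gulch, Gulch, Ridge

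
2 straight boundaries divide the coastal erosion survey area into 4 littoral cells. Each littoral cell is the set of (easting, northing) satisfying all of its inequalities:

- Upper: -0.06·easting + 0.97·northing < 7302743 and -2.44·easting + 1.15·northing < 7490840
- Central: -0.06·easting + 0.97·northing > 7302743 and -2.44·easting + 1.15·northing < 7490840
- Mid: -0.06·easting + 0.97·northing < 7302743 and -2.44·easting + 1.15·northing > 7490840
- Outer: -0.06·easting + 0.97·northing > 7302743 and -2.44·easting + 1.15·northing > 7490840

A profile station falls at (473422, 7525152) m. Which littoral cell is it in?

Mid

-0.06·473422 + 0.97·7525152 = 7270992.120, which is < 7302743
-2.44·473422 + 1.15·7525152 = 7498775.120, which is > 7490840
This sign pattern matches Mid.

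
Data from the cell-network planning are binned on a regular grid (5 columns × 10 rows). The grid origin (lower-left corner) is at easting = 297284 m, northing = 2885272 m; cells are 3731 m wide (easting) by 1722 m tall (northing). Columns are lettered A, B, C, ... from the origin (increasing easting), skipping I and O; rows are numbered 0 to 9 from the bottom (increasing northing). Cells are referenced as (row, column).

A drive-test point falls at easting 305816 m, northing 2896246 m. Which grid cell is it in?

Column index: ⌊(305816 − 297284) / 3731⌋ = ⌊2.287⌋ = 2 → column C
Row offset from origin: ⌊(2896246 − 2885272) / 1722⌋ = ⌊6.373⌋ = 6 → row 6

(6, C)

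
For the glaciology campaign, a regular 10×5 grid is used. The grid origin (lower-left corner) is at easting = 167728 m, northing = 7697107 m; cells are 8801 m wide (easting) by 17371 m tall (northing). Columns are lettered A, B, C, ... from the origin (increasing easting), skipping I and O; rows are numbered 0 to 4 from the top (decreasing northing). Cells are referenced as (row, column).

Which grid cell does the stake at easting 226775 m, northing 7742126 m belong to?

Column index: ⌊(226775 − 167728) / 8801⌋ = ⌊6.709⌋ = 6 → column G
Row offset from origin: ⌊(7742126 − 7697107) / 17371⌋ = ⌊2.592⌋ = 2 → row 2 (counted from top)

(2, G)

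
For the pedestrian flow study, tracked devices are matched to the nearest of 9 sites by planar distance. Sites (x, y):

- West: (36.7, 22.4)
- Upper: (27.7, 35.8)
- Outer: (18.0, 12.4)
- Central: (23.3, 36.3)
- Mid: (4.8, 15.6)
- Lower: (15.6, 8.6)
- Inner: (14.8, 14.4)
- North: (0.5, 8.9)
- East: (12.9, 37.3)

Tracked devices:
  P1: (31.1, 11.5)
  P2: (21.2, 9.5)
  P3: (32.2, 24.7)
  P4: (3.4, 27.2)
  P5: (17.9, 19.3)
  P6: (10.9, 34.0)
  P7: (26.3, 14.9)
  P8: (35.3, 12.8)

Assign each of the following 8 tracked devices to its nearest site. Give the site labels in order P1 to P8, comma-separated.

West, Outer, West, Mid, Inner, East, Outer, West

P1 → West (d²=150.17)
P2 → Outer (d²=18.65)
P3 → West (d²=25.54)
P4 → Mid (d²=136.52)
P5 → Inner (d²=33.62)
P6 → East (d²=14.89)
P7 → Outer (d²=75.14)
P8 → West (d²=94.12)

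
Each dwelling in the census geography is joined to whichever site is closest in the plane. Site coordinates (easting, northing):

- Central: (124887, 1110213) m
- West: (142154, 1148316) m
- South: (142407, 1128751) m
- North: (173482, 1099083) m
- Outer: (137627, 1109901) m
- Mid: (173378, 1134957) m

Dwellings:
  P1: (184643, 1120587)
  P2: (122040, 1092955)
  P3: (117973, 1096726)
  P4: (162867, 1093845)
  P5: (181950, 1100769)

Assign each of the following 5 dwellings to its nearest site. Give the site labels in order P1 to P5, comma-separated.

P1 → Mid (d²=333397125.00)
P2 → Central (d²=305943973.00)
P3 → Central (d²=229702565.00)
P4 → North (d²=140114869.00)
P5 → North (d²=74549620.00)

Mid, Central, Central, North, North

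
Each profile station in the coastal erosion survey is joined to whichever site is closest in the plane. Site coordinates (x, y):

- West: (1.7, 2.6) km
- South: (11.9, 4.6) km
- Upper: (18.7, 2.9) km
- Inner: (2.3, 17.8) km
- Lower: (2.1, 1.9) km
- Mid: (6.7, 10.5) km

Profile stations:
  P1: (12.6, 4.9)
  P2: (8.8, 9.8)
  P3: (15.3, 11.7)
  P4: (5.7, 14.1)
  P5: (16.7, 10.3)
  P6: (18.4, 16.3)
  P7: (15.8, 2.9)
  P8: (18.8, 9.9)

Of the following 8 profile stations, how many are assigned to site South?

3

P1 → South
P2 → Mid
P3 → South
P4 → Mid
P5 → South
P6 → Mid
P7 → Upper
P8 → Upper
3 of the 8 go to South.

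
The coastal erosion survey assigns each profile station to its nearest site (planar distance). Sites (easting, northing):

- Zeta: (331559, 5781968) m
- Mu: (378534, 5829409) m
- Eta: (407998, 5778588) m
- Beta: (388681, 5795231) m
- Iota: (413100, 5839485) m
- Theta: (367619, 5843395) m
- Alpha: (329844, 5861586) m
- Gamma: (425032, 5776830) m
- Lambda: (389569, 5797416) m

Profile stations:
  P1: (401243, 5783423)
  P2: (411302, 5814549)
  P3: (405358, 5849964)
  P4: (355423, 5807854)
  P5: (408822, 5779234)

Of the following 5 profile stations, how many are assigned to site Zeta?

0

P1 → Eta
P2 → Iota
P3 → Iota
P4 → Mu
P5 → Eta
0 of the 5 go to Zeta.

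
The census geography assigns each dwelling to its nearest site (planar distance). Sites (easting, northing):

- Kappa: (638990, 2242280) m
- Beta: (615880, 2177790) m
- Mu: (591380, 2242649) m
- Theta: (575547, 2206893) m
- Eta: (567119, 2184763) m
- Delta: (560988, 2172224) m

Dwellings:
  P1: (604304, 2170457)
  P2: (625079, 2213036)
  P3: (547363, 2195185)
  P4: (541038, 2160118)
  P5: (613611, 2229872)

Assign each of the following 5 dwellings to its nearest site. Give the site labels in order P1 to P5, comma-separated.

P1 → Beta (d²=187776665.00)
P2 → Kappa (d²=1048727457.00)
P3 → Eta (d²=498917620.00)
P4 → Delta (d²=544557736.00)
P5 → Mu (d²=657469090.00)

Beta, Kappa, Eta, Delta, Mu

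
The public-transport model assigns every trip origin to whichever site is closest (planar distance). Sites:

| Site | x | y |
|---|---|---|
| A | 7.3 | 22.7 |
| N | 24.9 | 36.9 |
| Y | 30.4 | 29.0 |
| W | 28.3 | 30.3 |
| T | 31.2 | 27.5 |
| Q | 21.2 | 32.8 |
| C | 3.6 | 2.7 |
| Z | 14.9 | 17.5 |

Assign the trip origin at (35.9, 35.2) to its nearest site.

Y

Squared distances to each site:
A: 974.210; N: 123.890; Y: 68.690; W: 81.770; T: 81.380; Q: 221.850; C: 2099.540; Z: 754.290.
Minimum at Y.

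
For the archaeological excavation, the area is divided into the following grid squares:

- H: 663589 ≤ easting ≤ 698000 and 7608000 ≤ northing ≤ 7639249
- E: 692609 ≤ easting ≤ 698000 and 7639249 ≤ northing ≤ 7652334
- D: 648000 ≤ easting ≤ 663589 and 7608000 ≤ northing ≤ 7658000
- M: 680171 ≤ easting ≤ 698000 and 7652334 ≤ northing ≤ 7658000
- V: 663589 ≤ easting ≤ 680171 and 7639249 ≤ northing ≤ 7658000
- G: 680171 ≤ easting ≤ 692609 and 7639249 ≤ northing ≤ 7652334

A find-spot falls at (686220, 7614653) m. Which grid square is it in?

The point has easting = 686220 and northing = 7614653.
Only H satisfies 663589 ≤ easting ≤ 698000 and 7608000 ≤ northing ≤ 7639249.

H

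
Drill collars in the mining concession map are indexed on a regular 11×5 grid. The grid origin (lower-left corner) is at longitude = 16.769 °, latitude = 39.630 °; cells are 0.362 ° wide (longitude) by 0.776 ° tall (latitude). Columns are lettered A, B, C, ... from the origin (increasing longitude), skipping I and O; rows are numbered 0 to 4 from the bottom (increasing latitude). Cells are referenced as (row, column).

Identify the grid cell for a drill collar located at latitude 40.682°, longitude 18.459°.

Column index: ⌊(18.459 − 16.769) / 0.362⌋ = ⌊4.669⌋ = 4 → column E
Row offset from origin: ⌊(40.682 − 39.630) / 0.776⌋ = ⌊1.356⌋ = 1 → row 1

(1, E)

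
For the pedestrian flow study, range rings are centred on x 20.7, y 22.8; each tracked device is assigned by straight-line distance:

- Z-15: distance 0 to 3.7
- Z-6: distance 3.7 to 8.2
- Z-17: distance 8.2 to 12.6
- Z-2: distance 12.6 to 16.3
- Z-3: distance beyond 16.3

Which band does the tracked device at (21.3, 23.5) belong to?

Distance = √((21.3−20.7)² + (23.5−22.8)²) = √(0.360 + 0.490) = 0.922.
0 ≤ 0.922 < 3.7 → Z-15.

Z-15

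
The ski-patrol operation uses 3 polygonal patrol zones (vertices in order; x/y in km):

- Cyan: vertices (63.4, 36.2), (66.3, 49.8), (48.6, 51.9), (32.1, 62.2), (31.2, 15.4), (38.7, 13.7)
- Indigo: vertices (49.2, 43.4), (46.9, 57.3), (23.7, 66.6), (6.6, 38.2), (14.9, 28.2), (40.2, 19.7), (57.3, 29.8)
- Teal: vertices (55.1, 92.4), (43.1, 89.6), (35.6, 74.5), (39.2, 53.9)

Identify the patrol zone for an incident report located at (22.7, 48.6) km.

Cast a ray rightward from (22.7, 48.6). For each polygon, the edges (by vertex number in listed order) whose endpoints lie on opposite sides of y = 48.6, where each meets that height, and whether that is right or left of the point:
Cyan: 1–2 at x≈66.04 (right), 4–5 at x≈31.84 (right) → 2 crossings.
Indigo: 1–2 at x≈48.34 (right), 3–4 at x≈12.86 (left) → 1 crossing.
Teal: no edge straddles that height → 0 crossings.
Only Indigo has an odd count, so the point is inside Indigo.

Indigo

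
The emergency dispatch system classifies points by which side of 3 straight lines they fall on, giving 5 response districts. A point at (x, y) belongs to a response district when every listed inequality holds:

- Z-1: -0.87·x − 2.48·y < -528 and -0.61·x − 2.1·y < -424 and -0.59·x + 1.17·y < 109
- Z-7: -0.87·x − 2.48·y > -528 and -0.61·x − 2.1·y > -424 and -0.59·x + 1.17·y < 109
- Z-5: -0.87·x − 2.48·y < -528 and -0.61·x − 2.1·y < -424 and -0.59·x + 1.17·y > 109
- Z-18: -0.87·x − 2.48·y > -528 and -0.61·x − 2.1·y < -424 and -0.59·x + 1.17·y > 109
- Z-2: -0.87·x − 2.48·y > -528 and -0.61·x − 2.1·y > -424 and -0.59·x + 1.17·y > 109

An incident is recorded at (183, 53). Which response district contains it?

-0.87·183 − 2.48·53 = -290.650, which is > -528
-0.61·183 − 2.1·53 = -222.930, which is > -424
-0.59·183 + 1.17·53 = -45.960, which is < 109
This sign pattern matches Z-7.

Z-7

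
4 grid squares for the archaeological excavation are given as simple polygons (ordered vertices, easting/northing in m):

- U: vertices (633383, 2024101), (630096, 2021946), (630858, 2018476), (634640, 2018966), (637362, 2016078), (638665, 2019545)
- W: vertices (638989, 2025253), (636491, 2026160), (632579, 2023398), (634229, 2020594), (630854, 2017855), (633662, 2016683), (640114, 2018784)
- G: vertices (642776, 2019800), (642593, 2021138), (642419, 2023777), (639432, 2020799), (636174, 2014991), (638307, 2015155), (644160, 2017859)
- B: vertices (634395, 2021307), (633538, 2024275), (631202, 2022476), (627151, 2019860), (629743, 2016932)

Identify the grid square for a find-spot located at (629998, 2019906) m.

B

Cast a ray rightward from (629998, 2019906). For each polygon, the edges (by vertex number in listed order) whose endpoints lie on opposite sides of northing = 2019906, where each meets that height, and whether that is right or left of the point:
U: 2–3 at easting≈630544.0 (right), 6–1 at easting≈638246.5 (right) → 2 crossings.
W: 4–5 at easting≈633381.2 (right), 7–1 at easting≈639918.9 (right) → 2 crossings.
G: 1–2 at easting≈642761.5 (right), 4–5 at easting≈638931.1 (right) → 2 crossings.
B: 3–4 at easting≈627222.2 (left), 5–1 at easting≈632905.3 (right) → 1 crossing.
Only B has an odd count, so the point is inside B.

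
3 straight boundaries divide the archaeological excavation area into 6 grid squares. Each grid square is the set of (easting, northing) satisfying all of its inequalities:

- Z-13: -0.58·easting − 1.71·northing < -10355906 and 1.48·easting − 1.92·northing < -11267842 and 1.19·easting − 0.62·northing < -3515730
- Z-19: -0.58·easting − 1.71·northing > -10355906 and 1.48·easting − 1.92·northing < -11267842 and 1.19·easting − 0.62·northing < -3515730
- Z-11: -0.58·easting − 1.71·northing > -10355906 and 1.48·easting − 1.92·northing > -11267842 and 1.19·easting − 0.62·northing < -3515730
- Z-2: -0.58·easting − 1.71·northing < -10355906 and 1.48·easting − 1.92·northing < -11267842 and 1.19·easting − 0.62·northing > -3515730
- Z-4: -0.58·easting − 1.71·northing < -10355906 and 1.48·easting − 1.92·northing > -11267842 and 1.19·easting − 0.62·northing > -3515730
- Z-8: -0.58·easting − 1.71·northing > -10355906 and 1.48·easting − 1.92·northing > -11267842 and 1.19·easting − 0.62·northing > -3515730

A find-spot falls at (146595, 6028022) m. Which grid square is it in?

Z-13

-0.58·146595 − 1.71·6028022 = -10392942.720, which is < -10355906
1.48·146595 − 1.92·6028022 = -11356841.640, which is < -11267842
1.19·146595 − 0.62·6028022 = -3562925.590, which is < -3515730
This sign pattern matches Z-13.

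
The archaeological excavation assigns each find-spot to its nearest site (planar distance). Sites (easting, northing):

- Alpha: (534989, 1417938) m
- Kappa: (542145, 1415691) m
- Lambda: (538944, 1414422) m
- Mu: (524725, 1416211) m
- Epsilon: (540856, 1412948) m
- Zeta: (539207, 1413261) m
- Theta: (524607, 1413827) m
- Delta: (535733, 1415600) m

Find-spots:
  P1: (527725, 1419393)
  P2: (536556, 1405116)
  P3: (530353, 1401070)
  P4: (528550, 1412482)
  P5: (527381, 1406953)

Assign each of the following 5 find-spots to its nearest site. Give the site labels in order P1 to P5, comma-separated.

Mu, Zeta, Theta, Theta, Theta

P1 → Mu (d²=19125124.00)
P2 → Zeta (d²=73368826.00)
P3 → Theta (d²=195757565.00)
P4 → Theta (d²=17356274.00)
P5 → Theta (d²=54946952.00)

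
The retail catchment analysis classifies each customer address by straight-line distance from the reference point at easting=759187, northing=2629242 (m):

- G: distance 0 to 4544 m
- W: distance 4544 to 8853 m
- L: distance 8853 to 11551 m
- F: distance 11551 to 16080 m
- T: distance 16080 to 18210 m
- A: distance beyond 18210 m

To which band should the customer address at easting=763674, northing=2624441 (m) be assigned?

W

Distance = √((763674−759187)² + (2624441−2629242)²) = √(20133169.000 + 23049601.000) = 6571.360 m.
4544 ≤ 6571.360 < 8853 → W.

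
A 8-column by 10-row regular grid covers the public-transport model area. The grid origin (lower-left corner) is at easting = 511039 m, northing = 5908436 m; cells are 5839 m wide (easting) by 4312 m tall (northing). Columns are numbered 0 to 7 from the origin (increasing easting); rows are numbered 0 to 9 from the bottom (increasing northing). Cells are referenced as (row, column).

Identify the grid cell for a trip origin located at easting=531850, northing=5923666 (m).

(3, 3)

Column index: ⌊(531850 − 511039) / 5839⌋ = ⌊3.564⌋ = 3
Row offset from origin: ⌊(5923666 − 5908436) / 4312⌋ = ⌊3.532⌋ = 3 → row 3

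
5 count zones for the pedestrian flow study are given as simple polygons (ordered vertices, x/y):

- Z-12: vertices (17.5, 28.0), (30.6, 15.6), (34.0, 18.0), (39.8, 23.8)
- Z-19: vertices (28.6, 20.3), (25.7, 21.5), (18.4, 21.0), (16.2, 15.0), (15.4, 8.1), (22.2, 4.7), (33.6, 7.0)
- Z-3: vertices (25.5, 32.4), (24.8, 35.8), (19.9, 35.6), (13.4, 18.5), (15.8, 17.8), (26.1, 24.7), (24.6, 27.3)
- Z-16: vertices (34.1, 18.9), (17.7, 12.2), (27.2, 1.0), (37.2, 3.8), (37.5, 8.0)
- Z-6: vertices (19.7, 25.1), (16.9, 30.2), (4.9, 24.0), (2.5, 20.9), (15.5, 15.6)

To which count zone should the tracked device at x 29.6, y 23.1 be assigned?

Z-12

Cast a ray rightward from (29.6, 23.1). For each polygon, the edges (by vertex number in listed order) whose endpoints lie on opposite sides of y = 23.1, where each meets that height, and whether that is right or left of the point:
Z-12: 1–2 at x≈22.68 (left), 3–4 at x≈39.10 (right) → 1 crossing.
Z-19: no edge straddles that height → 0 crossings.
Z-3: 3–4 at x≈15.15 (left), 5–6 at x≈23.71 (left) → 0 crossings.
Z-16: no edge straddles that height → 0 crossings.
Z-6: 3–4 at x≈4.20 (left), 5–1 at x≈18.82 (left) → 0 crossings.
Only Z-12 has an odd count, so the point is inside Z-12.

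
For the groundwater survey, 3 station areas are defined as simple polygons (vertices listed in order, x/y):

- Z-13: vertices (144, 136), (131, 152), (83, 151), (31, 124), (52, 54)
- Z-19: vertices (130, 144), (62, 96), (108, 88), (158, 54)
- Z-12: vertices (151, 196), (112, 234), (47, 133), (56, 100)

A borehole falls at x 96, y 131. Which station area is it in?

Cast a ray rightward from (96, 131). For each polygon, the edges (by vertex number in listed order) whose endpoints lie on opposite sides of y = 131, where each meets that height, and whether that is right or left of the point:
Z-13: 3–4 at x≈44.5 (left), 5–1 at x≈138.4 (right) → 1 crossing.
Z-19: 1–2 at x≈111.6 (right), 4–1 at x≈134.0 (right) → 2 crossings.
Z-12: 3–4 at x≈47.5 (left), 4–1 at x≈86.7 (left) → 0 crossings.
Only Z-13 has an odd count, so the point is inside Z-13.

Z-13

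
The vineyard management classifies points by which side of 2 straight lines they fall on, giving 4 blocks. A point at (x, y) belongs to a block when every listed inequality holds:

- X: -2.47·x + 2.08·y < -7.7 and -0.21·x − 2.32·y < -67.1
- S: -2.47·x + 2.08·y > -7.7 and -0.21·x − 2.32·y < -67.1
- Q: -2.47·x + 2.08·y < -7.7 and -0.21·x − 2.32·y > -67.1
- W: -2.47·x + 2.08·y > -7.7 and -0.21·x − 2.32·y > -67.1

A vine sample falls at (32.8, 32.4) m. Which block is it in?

-2.47·32.8 + 2.08·32.4 = -13.624, which is < -7.7
-0.21·32.8 − 2.32·32.4 = -82.056, which is < -67.1
This sign pattern matches X.

X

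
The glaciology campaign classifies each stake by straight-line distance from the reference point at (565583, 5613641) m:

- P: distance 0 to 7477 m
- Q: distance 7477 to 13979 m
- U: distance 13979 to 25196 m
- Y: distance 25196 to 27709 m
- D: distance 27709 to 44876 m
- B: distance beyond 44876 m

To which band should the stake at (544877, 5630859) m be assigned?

Y

Distance = √((544877−565583)² + (5630859−5613641)²) = √(428738436.000 + 296459524.000) = 26929.500 m.
25196 ≤ 26929.500 < 27709 → Y.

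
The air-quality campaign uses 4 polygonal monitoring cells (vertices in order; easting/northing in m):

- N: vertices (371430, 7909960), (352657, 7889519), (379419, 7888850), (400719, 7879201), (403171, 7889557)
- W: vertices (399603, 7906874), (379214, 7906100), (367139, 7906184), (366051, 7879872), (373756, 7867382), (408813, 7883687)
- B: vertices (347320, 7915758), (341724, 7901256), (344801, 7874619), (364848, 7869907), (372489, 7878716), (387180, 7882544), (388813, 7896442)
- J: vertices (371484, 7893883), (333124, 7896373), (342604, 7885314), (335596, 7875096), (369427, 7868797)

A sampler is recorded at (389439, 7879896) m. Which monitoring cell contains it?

W

Cast a ray rightward from (389439, 7879896). For each polygon, the edges (by vertex number in listed order) whose endpoints lie on opposite sides of northing = 7879896, where each meets that height, and whether that is right or left of the point:
N: 3–4 at easting≈399184.8 (right), 4–5 at easting≈400883.6 (right) → 2 crossings.
W: 3–4 at easting≈366052.0 (left), 5–6 at easting≈400662.1 (right) → 1 crossing.
B: 2–3 at easting≈344191.4 (left), 5–6 at easting≈377017.6 (left) → 0 crossings.
J: 3–4 at easting≈338888.1 (left), 5–1 at easting≈370337.1 (left) → 0 crossings.
Only W has an odd count, so the point is inside W.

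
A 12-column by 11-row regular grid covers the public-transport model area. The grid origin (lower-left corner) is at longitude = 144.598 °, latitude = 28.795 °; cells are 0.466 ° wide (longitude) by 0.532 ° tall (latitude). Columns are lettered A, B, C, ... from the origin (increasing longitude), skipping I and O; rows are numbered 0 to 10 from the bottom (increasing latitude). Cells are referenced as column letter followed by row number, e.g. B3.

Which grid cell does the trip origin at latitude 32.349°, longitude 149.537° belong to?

Column index: ⌊(149.537 − 144.598) / 0.466⌋ = ⌊10.599⌋ = 10 → column L
Row offset from origin: ⌊(32.349 − 28.795) / 0.532⌋ = ⌊6.680⌋ = 6 → row 6

L6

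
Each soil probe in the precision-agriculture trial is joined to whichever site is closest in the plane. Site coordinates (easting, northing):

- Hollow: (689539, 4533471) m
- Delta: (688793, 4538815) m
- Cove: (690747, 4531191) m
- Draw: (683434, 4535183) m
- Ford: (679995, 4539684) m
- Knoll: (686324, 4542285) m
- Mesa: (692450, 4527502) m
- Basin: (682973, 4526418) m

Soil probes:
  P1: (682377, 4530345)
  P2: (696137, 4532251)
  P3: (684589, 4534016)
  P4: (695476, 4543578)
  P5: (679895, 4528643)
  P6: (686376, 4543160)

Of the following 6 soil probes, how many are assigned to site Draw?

P1 → Basin
P2 → Cove
P3 → Draw
P4 → Delta
P5 → Basin
P6 → Knoll
1 of the 6 goes to Draw.

1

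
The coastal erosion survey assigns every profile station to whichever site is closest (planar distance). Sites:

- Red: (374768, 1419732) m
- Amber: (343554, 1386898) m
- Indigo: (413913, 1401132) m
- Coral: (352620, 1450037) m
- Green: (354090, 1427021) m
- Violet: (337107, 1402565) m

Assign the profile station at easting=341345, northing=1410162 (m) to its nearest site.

Squared distances to each site:
Red: 1208681829.000; Amber: 546093377.000; Indigo: 5347655524.000; Coral: 1717141250.000; Green: 446660906.000; Violet: 75675053.000.
Minimum at Violet.

Violet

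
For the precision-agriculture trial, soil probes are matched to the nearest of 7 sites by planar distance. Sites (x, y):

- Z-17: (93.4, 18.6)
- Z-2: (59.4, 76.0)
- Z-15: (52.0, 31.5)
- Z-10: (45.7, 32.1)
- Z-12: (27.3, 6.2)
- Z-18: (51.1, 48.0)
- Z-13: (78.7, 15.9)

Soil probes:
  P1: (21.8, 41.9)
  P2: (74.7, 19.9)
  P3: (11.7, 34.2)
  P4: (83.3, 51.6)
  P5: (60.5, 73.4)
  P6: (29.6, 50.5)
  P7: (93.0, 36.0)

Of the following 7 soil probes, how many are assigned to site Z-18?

2

P1 → Z-10
P2 → Z-13
P3 → Z-12
P4 → Z-18
P5 → Z-2
P6 → Z-18
P7 → Z-17
2 of the 7 go to Z-18.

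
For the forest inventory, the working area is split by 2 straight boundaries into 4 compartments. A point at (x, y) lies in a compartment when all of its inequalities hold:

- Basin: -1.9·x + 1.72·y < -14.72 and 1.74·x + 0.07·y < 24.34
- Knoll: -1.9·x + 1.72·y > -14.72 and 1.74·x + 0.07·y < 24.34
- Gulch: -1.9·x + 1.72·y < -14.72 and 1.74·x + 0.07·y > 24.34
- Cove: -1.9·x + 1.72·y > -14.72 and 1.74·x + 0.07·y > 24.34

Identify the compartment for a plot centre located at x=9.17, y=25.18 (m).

Knoll

-1.9·9.17 + 1.72·25.18 = 25.887, which is > -14.72
1.74·9.17 + 0.07·25.18 = 17.718, which is < 24.34
This sign pattern matches Knoll.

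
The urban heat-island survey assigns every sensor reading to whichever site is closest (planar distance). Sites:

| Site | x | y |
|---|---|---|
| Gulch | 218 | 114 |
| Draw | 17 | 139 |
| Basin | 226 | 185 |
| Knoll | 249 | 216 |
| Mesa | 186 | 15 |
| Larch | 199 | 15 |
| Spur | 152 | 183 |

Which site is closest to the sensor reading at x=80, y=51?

Squared distances to each site:
Gulch: 23013.000; Draw: 11713.000; Basin: 39272.000; Knoll: 55786.000; Mesa: 12532.000; Larch: 15457.000; Spur: 22608.000.
Minimum at Draw.

Draw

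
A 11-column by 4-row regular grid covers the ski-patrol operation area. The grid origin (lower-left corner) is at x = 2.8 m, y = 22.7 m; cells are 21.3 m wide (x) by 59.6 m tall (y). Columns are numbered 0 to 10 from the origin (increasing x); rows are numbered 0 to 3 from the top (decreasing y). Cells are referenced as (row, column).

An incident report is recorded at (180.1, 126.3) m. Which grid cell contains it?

Column index: ⌊(180.1 − 2.8) / 21.3⌋ = ⌊8.324⌋ = 8
Row offset from origin: ⌊(126.3 − 22.7) / 59.6⌋ = ⌊1.738⌋ = 1 → row 2 (counted from top)

(2, 8)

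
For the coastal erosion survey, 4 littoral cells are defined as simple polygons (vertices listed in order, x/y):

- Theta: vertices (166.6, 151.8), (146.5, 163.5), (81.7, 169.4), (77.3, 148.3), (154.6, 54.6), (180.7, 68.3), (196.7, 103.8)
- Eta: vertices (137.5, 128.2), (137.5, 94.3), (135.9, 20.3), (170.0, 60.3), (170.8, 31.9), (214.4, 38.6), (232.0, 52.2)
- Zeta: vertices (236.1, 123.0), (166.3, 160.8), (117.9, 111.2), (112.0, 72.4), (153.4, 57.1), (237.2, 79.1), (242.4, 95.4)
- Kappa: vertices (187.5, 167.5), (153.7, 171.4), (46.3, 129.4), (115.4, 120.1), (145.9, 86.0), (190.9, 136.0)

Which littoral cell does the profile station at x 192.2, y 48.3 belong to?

Eta

Cast a ray rightward from (192.2, 48.3). For each polygon, the edges (by vertex number in listed order) whose endpoints lie on opposite sides of y = 48.3, where each meets that height, and whether that is right or left of the point:
Theta: no edge straddles that height → 0 crossings.
Eta: 2–3 at x≈136.51 (left), 3–4 at x≈159.77 (left), 4–5 at x≈170.34 (left), 6–7 at x≈226.95 (right) → 1 crossing.
Zeta: no edge straddles that height → 0 crossings.
Kappa: no edge straddles that height → 0 crossings.
Only Eta has an odd count, so the point is inside Eta.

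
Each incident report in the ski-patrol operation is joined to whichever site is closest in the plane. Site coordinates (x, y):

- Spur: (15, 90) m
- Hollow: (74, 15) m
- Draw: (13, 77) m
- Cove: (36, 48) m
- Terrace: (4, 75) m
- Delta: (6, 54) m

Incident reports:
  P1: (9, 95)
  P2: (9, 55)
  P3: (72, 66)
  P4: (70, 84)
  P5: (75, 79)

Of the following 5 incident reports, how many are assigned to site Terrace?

P1 → Spur
P2 → Delta
P3 → Cove
P4 → Cove
P5 → Cove
0 of the 5 go to Terrace.

0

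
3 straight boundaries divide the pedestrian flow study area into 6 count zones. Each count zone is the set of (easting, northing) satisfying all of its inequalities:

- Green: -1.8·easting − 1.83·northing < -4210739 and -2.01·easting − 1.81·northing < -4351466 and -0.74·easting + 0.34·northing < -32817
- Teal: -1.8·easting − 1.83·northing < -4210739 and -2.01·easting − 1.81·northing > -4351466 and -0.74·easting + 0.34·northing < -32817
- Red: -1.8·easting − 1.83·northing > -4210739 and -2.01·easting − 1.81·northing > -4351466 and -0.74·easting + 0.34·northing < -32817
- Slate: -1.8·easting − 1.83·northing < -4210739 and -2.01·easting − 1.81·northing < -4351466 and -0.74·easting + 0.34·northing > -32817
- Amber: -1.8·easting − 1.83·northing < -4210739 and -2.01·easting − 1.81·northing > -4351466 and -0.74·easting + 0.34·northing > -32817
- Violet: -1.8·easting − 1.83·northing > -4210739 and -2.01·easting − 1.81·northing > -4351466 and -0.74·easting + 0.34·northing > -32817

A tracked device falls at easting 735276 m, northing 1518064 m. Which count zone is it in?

Violet

-1.8·735276 − 1.83·1518064 = -4101553.920, which is > -4210739
-2.01·735276 − 1.81·1518064 = -4225600.600, which is > -4351466
-0.74·735276 + 0.34·1518064 = -27962.480, which is > -32817
This sign pattern matches Violet.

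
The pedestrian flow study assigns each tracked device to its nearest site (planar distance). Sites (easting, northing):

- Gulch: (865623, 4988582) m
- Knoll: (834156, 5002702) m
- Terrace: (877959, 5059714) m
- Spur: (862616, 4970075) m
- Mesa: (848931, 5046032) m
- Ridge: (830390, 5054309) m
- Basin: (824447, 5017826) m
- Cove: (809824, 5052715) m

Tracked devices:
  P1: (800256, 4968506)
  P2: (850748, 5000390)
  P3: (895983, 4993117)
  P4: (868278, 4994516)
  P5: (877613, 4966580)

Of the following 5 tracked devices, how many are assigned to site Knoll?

P1 → Knoll
P2 → Knoll
P3 → Gulch
P4 → Gulch
P5 → Spur
2 of the 5 go to Knoll.

2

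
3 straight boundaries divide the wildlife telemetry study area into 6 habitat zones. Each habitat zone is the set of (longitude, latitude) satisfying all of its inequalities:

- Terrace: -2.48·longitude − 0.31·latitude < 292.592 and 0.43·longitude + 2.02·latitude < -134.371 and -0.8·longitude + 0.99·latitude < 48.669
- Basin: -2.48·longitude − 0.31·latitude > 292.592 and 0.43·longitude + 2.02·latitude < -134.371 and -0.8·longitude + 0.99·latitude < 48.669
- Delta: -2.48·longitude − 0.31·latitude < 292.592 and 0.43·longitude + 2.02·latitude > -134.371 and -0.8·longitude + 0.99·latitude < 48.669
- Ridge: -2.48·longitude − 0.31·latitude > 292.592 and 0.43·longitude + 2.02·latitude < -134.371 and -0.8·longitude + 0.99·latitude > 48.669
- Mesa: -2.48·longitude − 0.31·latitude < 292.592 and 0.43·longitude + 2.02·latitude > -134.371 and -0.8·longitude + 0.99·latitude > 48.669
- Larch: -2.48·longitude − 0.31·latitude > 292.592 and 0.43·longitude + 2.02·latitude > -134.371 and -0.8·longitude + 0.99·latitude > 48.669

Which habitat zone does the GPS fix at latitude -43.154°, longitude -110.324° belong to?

Terrace

-2.48·-110.324 − 0.31·-43.154 = 286.981, which is < 292.592
0.43·-110.324 + 2.02·-43.154 = -134.610, which is < -134.371
-0.8·-110.324 + 0.99·-43.154 = 45.537, which is < 48.669
This sign pattern matches Terrace.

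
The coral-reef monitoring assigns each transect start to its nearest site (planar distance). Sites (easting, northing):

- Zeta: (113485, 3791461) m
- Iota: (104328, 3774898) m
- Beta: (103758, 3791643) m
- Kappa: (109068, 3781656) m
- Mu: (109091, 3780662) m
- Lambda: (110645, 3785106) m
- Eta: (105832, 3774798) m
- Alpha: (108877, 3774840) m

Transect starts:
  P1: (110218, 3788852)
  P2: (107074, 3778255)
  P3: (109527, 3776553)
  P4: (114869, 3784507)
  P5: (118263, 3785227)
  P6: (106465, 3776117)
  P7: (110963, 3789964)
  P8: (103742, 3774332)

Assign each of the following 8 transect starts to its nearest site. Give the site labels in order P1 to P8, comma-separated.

P1 → Lambda (d²=14214845.00)
P2 → Mu (d²=9861938.00)
P3 → Alpha (d²=3356869.00)
P4 → Lambda (d²=18200977.00)
P5 → Lambda (d²=58048565.00)
P6 → Eta (d²=2140450.00)
P7 → Zeta (d²=8601493.00)
P8 → Iota (d²=663752.00)

Lambda, Mu, Alpha, Lambda, Lambda, Eta, Zeta, Iota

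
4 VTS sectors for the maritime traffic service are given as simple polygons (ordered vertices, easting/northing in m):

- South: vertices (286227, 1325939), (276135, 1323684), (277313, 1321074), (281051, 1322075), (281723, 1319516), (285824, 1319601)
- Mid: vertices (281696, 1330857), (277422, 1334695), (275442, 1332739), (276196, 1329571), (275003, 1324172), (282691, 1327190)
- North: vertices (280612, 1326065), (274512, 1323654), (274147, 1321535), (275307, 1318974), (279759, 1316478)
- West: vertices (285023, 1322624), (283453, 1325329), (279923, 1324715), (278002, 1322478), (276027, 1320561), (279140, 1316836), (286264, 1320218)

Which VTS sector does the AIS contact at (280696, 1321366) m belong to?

West

Cast a ray rightward from (280696, 1321366). For each polygon, the edges (by vertex number in listed order) whose endpoints lie on opposite sides of northing = 1321366, where each meets that height, and whether that is right or left of the point:
South: 2–3 at easting≈277181.2 (left), 3–4 at easting≈278403.4 (left), 4–5 at easting≈281237.2 (right), 6–1 at easting≈285936.2 (right) → 2 crossings.
Mid: no edge straddles that height → 0 crossings.
North: 3–4 at easting≈274223.5 (left), 5–1 at easting≈280193.9 (left) → 0 crossings.
West: 4–5 at easting≈276856.4 (left), 7–1 at easting≈285671.9 (right) → 1 crossing.
Only West has an odd count, so the point is inside West.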